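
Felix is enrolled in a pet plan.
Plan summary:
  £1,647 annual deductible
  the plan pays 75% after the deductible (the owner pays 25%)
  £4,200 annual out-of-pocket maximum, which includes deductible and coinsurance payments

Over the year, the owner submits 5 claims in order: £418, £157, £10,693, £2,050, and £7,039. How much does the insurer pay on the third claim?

Bill 1, £418: fully absorbed by the deductible. Owner pays £418; OOP now £418. Plan pays £418 − £418 = £0.
Bill 2, £157: entire amount goes to the deductible. Owner pays £157; OOP now £575. Insurer: £157 − £157 = £0.
Bill 3, £10,693: £1,072 finishes the deductible; £9,621 goes to coinsurance; owner's 25% is £2,405.25. Cost to owner: £3,477.25. OOP to date £4,052.25. Insurer: £10,693 − £3,477.25 = £7,215.75.

£7,215.75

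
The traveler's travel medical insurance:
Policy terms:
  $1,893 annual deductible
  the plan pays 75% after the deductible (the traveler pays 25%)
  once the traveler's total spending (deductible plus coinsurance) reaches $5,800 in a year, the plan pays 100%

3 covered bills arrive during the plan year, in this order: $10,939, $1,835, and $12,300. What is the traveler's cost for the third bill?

$1,186.75

Claim 1 ($10,939): $1,893 finishes the deductible; $9,046 goes to coinsurance; coinsurance $9,046 × 25% = $2,261.50. Traveler pays $4,154.50; OOP now $4,154.50.
Claim 2 ($1,835): deductible already satisfied, so traveler's share is 25% × $1,835 = $458.75. Cost to traveler: $458.75. OOP to date $4,613.25.
Claim 3 ($12,300): deductible met; 25% of $12,300 = $3,075. OOP would hit $7,688.25 > $5,800, so the cap limits the traveler to $5,800 − $4,613.25 = $1,186.75.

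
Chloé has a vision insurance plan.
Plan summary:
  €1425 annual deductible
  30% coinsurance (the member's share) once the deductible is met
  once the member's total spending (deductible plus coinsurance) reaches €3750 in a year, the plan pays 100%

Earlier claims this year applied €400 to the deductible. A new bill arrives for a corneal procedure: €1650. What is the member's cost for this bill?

Deductible still to meet: €1425 − €400 = €1025.
That leaves €1650 − €1025 = €625 for coinsurance.
30% of €625 = €187.50 falls to the member.
That puts the member's cost at €1025 + €187.50 = €1212.50 before any cap.
Total out-of-pocket so far would be €400 + €1212.50 = €1612.50, below the €3750 cap — no reduction.

€1212.50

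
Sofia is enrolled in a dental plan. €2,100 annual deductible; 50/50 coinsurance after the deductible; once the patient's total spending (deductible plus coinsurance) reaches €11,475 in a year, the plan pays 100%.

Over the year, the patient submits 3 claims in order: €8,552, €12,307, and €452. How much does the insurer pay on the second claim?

€6,158

Claim 1 — €8,552: €2,100 finishes the deductible; €6,452 goes to coinsurance; patient's 50% is €3,226. Patient pays €5,326; OOP now €5,326. Insurer: €8,552 − €5,326 = €3,226.
Claim 2 — €12,307: 50% coinsurance on €12,307 = €6,153.50. OOP would hit €11,479.50 > €11,475, so the cap limits the patient to €11,475 − €5,326 = €6,149. Insurer: €12,307 − €6,149 = €6,158.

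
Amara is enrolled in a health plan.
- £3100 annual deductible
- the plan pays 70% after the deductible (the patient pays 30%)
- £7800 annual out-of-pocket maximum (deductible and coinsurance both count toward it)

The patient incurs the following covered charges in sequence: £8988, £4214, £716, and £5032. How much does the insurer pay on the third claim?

£501.20

#1 (£8988): £3100 to deductible, leaving £5888; coinsurance £5888 × 30% = £1766.40. Cost to patient: £4866.40. OOP to date £4866.40. Insurer: £8988 − £4866.40 = £4121.60.
#2 (£4214): 30% coinsurance on £4214 = £1264.20. Cost to patient: £1264.20. OOP to date £6130.60. Plan pays £4214 − £1264.20 = £2949.80.
#3 (£716): deductible met; 30% of £716 = £214.80. Cost to patient: £214.80. OOP to date £6345.40. Plan pays £716 − £214.80 = £501.20.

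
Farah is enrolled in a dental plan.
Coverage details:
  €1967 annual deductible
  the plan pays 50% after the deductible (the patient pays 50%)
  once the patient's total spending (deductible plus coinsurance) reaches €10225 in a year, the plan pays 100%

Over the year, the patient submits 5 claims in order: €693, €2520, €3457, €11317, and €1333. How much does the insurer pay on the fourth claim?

€5658.50

Bill 1, €693: entire amount goes to the deductible. Patient owes €693 (running OOP €693). Insurer: €693 − €693 = €0.
Bill 2, €2520: €1274 finishes the deductible; €1246 goes to coinsurance; coinsurance €1246 × 50% = €623. Patient pays €1897; OOP now €2590. Plan pays €2520 − €1897 = €623.
Bill 3, €3457: deductible met; 50% of €3457 = €1728.50. Patient owes €1728.50 (running OOP €4318.50). Insurer: €3457 − €1728.50 = €1728.50.
Bill 4, €11317: 50% coinsurance on €11317 = €5658.50. Patient owes €5658.50 (running OOP €9977). Plan pays €11317 − €5658.50 = €5658.50.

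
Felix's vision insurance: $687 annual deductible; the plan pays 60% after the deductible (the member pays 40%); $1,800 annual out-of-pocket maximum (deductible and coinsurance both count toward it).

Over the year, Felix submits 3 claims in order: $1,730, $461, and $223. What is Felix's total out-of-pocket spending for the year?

$1,377.80

Bill 1, $1,730: $687 to deductible, leaving $1,043; coinsurance $1,043 × 40% = $417.20. Cost to member: $1,104.20. OOP to date $1,104.20.
Bill 2, $461: deductible already satisfied, so member's share is 40% × $461 = $184.40. Member pays $184.40; OOP now $1,288.60.
Bill 3, $223: deductible met; 40% of $223 = $89.20. Member pays $89.20; OOP now $1,377.80.
Total paid by the member: $1,104.20 + $184.40 + $89.20 = $1,377.80.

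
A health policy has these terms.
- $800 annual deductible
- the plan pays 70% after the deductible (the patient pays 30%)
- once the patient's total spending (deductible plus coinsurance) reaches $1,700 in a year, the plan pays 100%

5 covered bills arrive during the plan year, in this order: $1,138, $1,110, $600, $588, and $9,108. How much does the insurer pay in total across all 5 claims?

Bill 1, $1,138: deductible takes $800, $338 remains; 30% of $338 = $101.40. Patient pays $901.40; OOP now $901.40. Plan pays $1,138 − $901.40 = $236.60.
Bill 2, $1,110: deductible already satisfied, so patient's share is 30% × $1,110 = $333. Patient owes $333 (running OOP $1,234.40). Insurer: $1,110 − $333 = $777.
Bill 3, $600: deductible met; 30% of $600 = $180. Patient owes $180 (running OOP $1,414.40). Plan pays $600 − $180 = $420.
Bill 4, $588: deductible met; 30% of $588 = $176.40. Patient owes $176.40 (running OOP $1,590.80). Plan pays $588 − $176.40 = $411.60.
Bill 5, $9,108: deductible already satisfied, so patient's share is 30% × $9,108 = $2,732.40. OOP would hit $4,323.20 > $1,700, so the cap limits the patient to $1,700 − $1,590.80 = $109.20. Plan pays $9,108 − $109.20 = $8,998.80.
Insurer total: $236.60 + $777 + $420 + $411.60 + $8,998.80 = $10,844.

$10,844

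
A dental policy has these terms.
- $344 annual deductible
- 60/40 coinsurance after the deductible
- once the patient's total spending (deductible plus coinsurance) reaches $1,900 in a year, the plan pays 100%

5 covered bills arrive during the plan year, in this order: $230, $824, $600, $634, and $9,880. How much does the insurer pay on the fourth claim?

$380.40

Claim 1 ($230): all of it applies to the deductible. Patient owes $230 (running OOP $230). Plan pays $230 − $230 = $0.
Claim 2 ($824): deductible takes $114, $710 remains; patient's 40% is $284. Cost to patient: $398. OOP to date $628. Insurer: $824 − $398 = $426.
Claim 3 ($600): deductible already satisfied, so patient's share is 40% × $600 = $240. Patient owes $240 (running OOP $868). Plan pays $600 − $240 = $360.
Claim 4 ($634): deductible already satisfied, so patient's share is 40% × $634 = $253.60. Patient pays $253.60; OOP now $1,121.60. Insurer: $634 − $253.60 = $380.40.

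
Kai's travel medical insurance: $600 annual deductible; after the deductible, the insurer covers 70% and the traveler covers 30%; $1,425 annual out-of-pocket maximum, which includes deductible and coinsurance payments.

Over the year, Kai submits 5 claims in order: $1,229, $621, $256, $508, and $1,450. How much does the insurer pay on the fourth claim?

$355.60

#1 ($1,229): deductible takes $600, $629 remains; traveler's 30% is $188.70. Traveler owes $788.70 (running OOP $788.70). Insurer: $1,229 − $788.70 = $440.30.
#2 ($621): deductible met; 30% of $621 = $186.30. Traveler owes $186.30 (running OOP $975). Plan pays $621 − $186.30 = $434.70.
#3 ($256): deductible already satisfied, so traveler's share is 30% × $256 = $76.80. Traveler pays $76.80; OOP now $1,051.80. Insurer: $256 − $76.80 = $179.20.
#4 ($508): deductible met; 30% of $508 = $152.40. Cost to traveler: $152.40. OOP to date $1,204.20. Plan pays $508 − $152.40 = $355.60.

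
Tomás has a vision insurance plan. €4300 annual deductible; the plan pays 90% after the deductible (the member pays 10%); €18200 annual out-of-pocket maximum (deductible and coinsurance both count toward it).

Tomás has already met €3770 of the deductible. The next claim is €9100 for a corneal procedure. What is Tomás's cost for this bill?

€1387

€3770 of the €4300 deductible is already met, leaving €530.
That leaves €9100 − €530 = €8570 for coinsurance.
Coinsurance: €8570 × 10% = €857.
So the member owes €530 + €857 = €1387 before any cap.
Cumulative spending €3770 + €1387 = €5157 stays under the €18200 maximum.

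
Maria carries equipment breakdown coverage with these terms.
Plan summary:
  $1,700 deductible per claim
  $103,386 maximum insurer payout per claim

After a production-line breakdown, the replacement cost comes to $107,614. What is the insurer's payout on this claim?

After the deductible, $107,614 − $1,700 = $105,914 remains.
Since $105,914 > $103,386, the payout is capped at $103,386.

$103,386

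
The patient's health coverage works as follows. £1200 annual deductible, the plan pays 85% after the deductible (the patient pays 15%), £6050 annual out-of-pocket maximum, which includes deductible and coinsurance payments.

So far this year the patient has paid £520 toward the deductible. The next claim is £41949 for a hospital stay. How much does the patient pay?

£5530

Remaining deductible: £1200 − £520 = £680.
The remaining £41269 (= £41949 − £680) moves to coinsurance.
15% of £41269 = £6190.35 falls to the patient.
So the patient owes £680 + £6190.35 = £6870.35 before any cap.
Adding £6870.35 to the £520 already spent would give £7390.35, which exceeds the £6050 cap; the patient pays just £6050 − £520 = £5530.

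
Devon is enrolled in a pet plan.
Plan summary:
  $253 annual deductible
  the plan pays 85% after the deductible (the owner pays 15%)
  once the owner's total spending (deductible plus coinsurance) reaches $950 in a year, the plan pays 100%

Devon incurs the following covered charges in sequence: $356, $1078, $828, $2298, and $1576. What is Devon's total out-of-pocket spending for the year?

$950

#1 ($356): $253 finishes the deductible; $103 goes to coinsurance; coinsurance $103 × 15% = $15.45. Cost to owner: $268.45. OOP to date $268.45.
#2 ($1078): deductible already satisfied, so owner's share is 15% × $1078 = $161.70. Owner pays $161.70; OOP now $430.15.
#3 ($828): deductible already satisfied, so owner's share is 15% × $828 = $124.20. Owner pays $124.20; OOP now $554.35.
#4 ($2298): deductible met; 15% of $2298 = $344.70. Cost to owner: $344.70. OOP to date $899.05.
#5 ($1576): deductible met; 15% of $1576 = $236.40. OOP would hit $1135.45 > $950, so the cap limits the owner to $950 − $899.05 = $50.95.
Total paid by the owner: $268.45 + $161.70 + $124.20 + $344.70 + $50.95 = $950.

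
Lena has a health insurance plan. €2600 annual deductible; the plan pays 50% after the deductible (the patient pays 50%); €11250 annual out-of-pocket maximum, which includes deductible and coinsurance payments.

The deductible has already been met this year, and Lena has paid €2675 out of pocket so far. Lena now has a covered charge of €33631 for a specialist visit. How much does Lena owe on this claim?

With the deductible met, the entire €33631 is subject to coinsurance.
Patient's 50% share of €33631 is €16815.50.
Adding €16815.50 to the €2675 already spent would give €19490.50, which exceeds the €11250 cap; the patient pays just €11250 − €2675 = €8575.

€8575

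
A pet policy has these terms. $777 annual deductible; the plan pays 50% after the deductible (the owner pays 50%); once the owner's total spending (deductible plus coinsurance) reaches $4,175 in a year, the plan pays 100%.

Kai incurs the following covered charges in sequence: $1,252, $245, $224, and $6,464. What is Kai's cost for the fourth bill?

#1 ($1,252): $777 finishes the deductible; $475 goes to coinsurance; coinsurance $475 × 50% = $237.50. Owner owes $1,014.50 (running OOP $1,014.50).
#2 ($245): 50% coinsurance on $245 = $122.50. Owner owes $122.50 (running OOP $1,137).
#3 ($224): deductible met; 50% of $224 = $112. Cost to owner: $112. OOP to date $1,249.
#4 ($6,464): 50% coinsurance on $6,464 = $3,232. That would push OOP to $4,481, over the $4,175 cap, so owner pays $4,175 − $1,249 = $2,926.

$2,926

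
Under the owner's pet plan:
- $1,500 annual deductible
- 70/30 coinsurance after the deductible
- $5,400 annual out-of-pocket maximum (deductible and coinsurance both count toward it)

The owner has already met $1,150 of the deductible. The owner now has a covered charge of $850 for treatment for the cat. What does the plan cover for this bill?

$350

Deductible still to meet: $1,500 − $1,150 = $350.
After the $350 deductible portion, $850 − $350 = $500 is subject to coinsurance.
Coinsurance: $500 × 30% = $150.
That puts the owner's cost at $350 + $150 = $500 before any cap.
Total out-of-pocket so far would be $1,150 + $500 = $1,650, below the $5,400 cap — no reduction.
Insurer pays the balance: $850 − $500 = $350.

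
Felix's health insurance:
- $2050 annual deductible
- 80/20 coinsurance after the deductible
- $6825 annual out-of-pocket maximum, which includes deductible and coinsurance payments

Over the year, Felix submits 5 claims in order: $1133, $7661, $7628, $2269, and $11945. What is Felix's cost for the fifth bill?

Claim 1 — $1133: fully absorbed by the deductible. Patient pays $1133; OOP now $1133.
Claim 2 — $7661: deductible takes $917, $6744 remains; 20% of $6744 = $1348.80. Patient owes $2265.80 (running OOP $3398.80).
Claim 3 — $7628: deductible already satisfied, so patient's share is 20% × $7628 = $1525.60. Cost to patient: $1525.60. OOP to date $4924.40.
Claim 4 — $2269: 20% coinsurance on $2269 = $453.80. Patient owes $453.80 (running OOP $5378.20).
Claim 5 — $11945: deductible met; 20% of $11945 = $2389. That would push OOP to $7767.20, over the $6825 cap, so patient pays $6825 − $5378.20 = $1446.80.

$1446.80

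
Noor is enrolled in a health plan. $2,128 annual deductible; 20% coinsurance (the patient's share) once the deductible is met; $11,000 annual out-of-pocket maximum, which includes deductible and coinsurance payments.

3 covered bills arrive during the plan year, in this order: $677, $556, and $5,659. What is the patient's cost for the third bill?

$1,847.80

Claim 1 ($677): entire amount goes to the deductible. Patient pays $677; OOP now $677.
Claim 2 ($556): all of it applies to the deductible. Patient pays $556; OOP now $1,233.
Claim 3 ($5,659): $895 finishes the deductible; $4,764 goes to coinsurance; coinsurance $4,764 × 20% = $952.80. Patient pays $1,847.80; OOP now $3,080.80.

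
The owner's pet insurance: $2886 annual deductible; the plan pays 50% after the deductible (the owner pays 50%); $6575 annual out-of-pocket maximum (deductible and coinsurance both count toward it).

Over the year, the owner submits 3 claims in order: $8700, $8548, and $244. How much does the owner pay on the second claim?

Bill 1, $8700: deductible takes $2886, $5814 remains; coinsurance $5814 × 50% = $2907. Owner owes $5793 (running OOP $5793).
Bill 2, $8548: deductible met; 50% of $8548 = $4274. Adding that to $5793 gives $10067, past the $6575 cap; owner pays only $6575 − $5793 = $782.

$782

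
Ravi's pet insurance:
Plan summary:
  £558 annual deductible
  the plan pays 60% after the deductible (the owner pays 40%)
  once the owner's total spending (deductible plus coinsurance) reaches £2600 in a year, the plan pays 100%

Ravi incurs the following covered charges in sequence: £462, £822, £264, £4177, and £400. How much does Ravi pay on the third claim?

Bill 1, £462: entire amount goes to the deductible. Cost to owner: £462. OOP to date £462.
Bill 2, £822: deductible takes £96, £726 remains; coinsurance £726 × 40% = £290.40. Cost to owner: £386.40. OOP to date £848.40.
Bill 3, £264: deductible already satisfied, so owner's share is 40% × £264 = £105.60. Owner pays £105.60; OOP now £954.

£105.60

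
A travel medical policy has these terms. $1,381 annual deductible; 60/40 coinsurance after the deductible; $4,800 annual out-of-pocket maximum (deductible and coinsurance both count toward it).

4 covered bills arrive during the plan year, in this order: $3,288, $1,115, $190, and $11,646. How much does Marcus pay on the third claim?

$76

Claim 1 ($3,288): deductible takes $1,381, $1,907 remains; coinsurance $1,907 × 40% = $762.80. Cost to traveler: $2,143.80. OOP to date $2,143.80.
Claim 2 ($1,115): deductible met; 40% of $1,115 = $446. Traveler pays $446; OOP now $2,589.80.
Claim 3 ($190): deductible met; 40% of $190 = $76. Cost to traveler: $76. OOP to date $2,665.80.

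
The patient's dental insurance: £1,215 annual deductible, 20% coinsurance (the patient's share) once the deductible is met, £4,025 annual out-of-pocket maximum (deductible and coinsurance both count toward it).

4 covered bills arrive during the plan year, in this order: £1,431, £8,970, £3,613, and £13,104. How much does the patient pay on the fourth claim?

£250.20

Bill 1, £1,431: deductible takes £1,215, £216 remains; 20% of £216 = £43.20. Patient owes £1,258.20 (running OOP £1,258.20).
Bill 2, £8,970: deductible already satisfied, so patient's share is 20% × £8,970 = £1,794. Patient owes £1,794 (running OOP £3,052.20).
Bill 3, £3,613: deductible already satisfied, so patient's share is 20% × £3,613 = £722.60. Patient pays £722.60; OOP now £3,774.80.
Bill 4, £13,104: deductible met; 20% of £13,104 = £2,620.80. OOP would hit £6,395.60 > £4,025, so the cap limits the patient to £4,025 − £3,774.80 = £250.20.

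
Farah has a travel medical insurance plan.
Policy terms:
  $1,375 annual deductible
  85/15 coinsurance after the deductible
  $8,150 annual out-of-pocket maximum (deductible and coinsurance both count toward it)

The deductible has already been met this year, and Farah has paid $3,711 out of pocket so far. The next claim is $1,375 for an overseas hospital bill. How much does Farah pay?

The deductible is already satisfied, so the full bill goes to coinsurance.
Traveler's 15% share of $1,375 is $206.25.
Total out-of-pocket so far would be $3,711 + $206.25 = $3,917.25, below the $8,150 cap — no reduction.

$206.25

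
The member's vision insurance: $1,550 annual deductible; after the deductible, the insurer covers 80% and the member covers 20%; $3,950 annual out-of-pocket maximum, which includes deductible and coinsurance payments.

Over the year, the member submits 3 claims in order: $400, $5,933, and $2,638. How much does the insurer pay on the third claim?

$2,110.40

Claim 1 — $400: all of it applies to the deductible. Member pays $400; OOP now $400. Plan pays $400 − $400 = $0.
Claim 2 — $5,933: $1,150 to deductible, leaving $4,783; 20% of $4,783 = $956.60. Member pays $2,106.60; OOP now $2,506.60. Insurer: $5,933 − $2,106.60 = $3,826.40.
Claim 3 — $2,638: deductible met; 20% of $2,638 = $527.60. Cost to member: $527.60. OOP to date $3,034.20. Insurer: $2,638 − $527.60 = $2,110.40.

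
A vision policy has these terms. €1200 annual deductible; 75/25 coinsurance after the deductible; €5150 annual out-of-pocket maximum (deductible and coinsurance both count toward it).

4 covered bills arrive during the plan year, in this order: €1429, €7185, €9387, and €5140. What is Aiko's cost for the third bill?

€2096.50

#1 (€1429): deductible takes €1200, €229 remains; coinsurance €229 × 25% = €57.25. Member pays €1257.25; OOP now €1257.25.
#2 (€7185): deductible met; 25% of €7185 = €1796.25. Cost to member: €1796.25. OOP to date €3053.50.
#3 (€9387): deductible already satisfied, so member's share is 25% × €9387 = €2346.75. That would push OOP to €5400.25, over the €5150 cap, so member pays €5150 − €3053.50 = €2096.50.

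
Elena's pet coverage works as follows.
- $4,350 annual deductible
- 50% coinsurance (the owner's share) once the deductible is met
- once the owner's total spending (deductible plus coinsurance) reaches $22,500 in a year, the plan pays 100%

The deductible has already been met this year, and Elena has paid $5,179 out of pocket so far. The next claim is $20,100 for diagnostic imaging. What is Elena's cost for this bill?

$10,050

With the deductible met, the entire $20,100 is subject to coinsurance.
50% of $20,100 = $10,050 falls to the owner.
Cumulative spending $5,179 + $10,050 = $15,229 stays under the $22,500 maximum.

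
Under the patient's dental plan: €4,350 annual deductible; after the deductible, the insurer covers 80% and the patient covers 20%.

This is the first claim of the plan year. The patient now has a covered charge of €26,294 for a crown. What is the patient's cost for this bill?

Nothing has been paid toward the €4,350 deductible, so the first €4,350 of this charge is applied there.
The remaining €21,944 (= €26,294 − €4,350) moves to coinsurance.
20% of €21,944 = €4,388.80 falls to the patient.
That puts the patient's cost at €4,350 + €4,388.80 = €8,738.80.

€8,738.80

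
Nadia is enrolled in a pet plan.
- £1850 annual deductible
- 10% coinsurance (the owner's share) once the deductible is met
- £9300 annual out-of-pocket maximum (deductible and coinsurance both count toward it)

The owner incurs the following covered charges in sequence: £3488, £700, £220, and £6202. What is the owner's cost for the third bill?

£22

Claim 1 — £3488: £1850 to deductible, leaving £1638; 10% of £1638 = £163.80. Owner pays £2013.80; OOP now £2013.80.
Claim 2 — £700: deductible already satisfied, so owner's share is 10% × £700 = £70. Owner owes £70 (running OOP £2083.80).
Claim 3 — £220: deductible met; 10% of £220 = £22. Owner owes £22 (running OOP £2105.80).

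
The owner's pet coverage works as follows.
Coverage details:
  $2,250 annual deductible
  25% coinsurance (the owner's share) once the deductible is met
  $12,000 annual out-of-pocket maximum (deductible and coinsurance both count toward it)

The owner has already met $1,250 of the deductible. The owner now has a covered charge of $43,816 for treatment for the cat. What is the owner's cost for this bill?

$10,750

$1,250 of the $2,250 deductible is already met, leaving $1,000.
After the $1,000 deductible portion, $43,816 − $1,000 = $42,816 is subject to coinsurance.
25% of $42,816 = $10,704 falls to the owner.
That puts the owner's cost at $1,000 + $10,704 = $11,704 before any cap.
Adding $11,704 to the $1,250 already spent would give $12,954, which exceeds the $12,000 cap; the owner pays just $12,000 − $1,250 = $10,750.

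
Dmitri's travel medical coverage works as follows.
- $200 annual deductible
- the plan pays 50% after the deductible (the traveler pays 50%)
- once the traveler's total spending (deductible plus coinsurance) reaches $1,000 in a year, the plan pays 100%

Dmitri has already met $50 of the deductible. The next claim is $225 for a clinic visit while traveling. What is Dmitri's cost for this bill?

$187.50

Remaining deductible: $200 − $50 = $150.
That leaves $225 − $150 = $75 for coinsurance.
50% of $75 = $37.50 falls to the traveler.
That puts the traveler's cost at $150 + $37.50 = $187.50 before any cap.
Total out-of-pocket so far would be $50 + $187.50 = $237.50, below the $1,000 cap — no reduction.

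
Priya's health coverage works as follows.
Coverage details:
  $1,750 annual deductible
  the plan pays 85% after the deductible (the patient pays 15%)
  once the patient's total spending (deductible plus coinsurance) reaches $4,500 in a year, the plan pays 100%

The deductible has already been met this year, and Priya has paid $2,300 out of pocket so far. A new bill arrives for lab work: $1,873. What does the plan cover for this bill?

The deductible is already satisfied, so the full bill goes to coinsurance.
Coinsurance: $1,873 × 15% = $280.95.
Cumulative spending $2,300 + $280.95 = $2,580.95 stays under the $4,500 maximum.
Insurer pays the balance: $1,873 − $280.95 = $1,592.05.

$1,592.05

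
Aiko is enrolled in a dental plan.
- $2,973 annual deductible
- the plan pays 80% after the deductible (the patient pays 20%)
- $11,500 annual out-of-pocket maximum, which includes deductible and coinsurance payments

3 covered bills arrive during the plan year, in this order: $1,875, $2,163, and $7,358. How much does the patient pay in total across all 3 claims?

$4,657.60

Claim 1 ($1,875): all of it applies to the deductible. Patient owes $1,875 (running OOP $1,875).
Claim 2 ($2,163): $1,098 finishes the deductible; $1,065 goes to coinsurance; coinsurance $1,065 × 20% = $213. Cost to patient: $1,311. OOP to date $3,186.
Claim 3 ($7,358): deductible met; 20% of $7,358 = $1,471.60. Patient owes $1,471.60 (running OOP $4,657.60).
Summing the patient's payments: $1,875 + $1,311 + $1,471.60 = $4,657.60.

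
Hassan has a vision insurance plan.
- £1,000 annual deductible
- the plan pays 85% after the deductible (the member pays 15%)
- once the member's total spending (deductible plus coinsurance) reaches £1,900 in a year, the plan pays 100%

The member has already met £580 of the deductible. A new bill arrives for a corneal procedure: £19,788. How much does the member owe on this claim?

£1,320

Deductible still to meet: £1,000 − £580 = £420.
After the £420 deductible portion, £19,788 − £420 = £19,368 is subject to coinsurance.
Coinsurance: £19,368 × 15% = £2,905.20.
So the member owes £420 + £2,905.20 = £3,325.20 before any cap.
That would bring total out-of-pocket to £3,905.20, past the £1,900 cap. The member is capped at £1,900 − £580 = £1,320 on this claim.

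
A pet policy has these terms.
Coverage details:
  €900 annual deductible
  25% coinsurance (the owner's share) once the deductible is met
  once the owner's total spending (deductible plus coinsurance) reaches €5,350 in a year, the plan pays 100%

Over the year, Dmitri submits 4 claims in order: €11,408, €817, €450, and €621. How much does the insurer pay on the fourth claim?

Claim 1 (€11,408): €900 finishes the deductible; €10,508 goes to coinsurance; coinsurance €10,508 × 25% = €2,627. Owner owes €3,527 (running OOP €3,527). Plan pays €11,408 − €3,527 = €7,881.
Claim 2 (€817): deductible met; 25% of €817 = €204.25. Owner owes €204.25 (running OOP €3,731.25). Plan pays €817 − €204.25 = €612.75.
Claim 3 (€450): deductible already satisfied, so owner's share is 25% × €450 = €112.50. Owner pays €112.50; OOP now €3,843.75. Plan pays €450 − €112.50 = €337.50.
Claim 4 (€621): 25% coinsurance on €621 = €155.25. Owner pays €155.25; OOP now €3,999. Insurer: €621 − €155.25 = €465.75.

€465.75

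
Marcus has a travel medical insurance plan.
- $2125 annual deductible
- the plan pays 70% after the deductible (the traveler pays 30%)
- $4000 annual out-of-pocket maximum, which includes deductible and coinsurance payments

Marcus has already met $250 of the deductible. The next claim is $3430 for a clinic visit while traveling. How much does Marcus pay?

Remaining deductible: $2125 − $250 = $1875.
The remaining $1555 (= $3430 − $1875) moves to coinsurance.
Coinsurance: $1555 × 30% = $466.50.
That puts the traveler's cost at $1875 + $466.50 = $2341.50 before any cap.
Year-to-date out-of-pocket becomes $250 + $2341.50 = $2591.50, still under the $4000 maximum, so no cap applies.

$2341.50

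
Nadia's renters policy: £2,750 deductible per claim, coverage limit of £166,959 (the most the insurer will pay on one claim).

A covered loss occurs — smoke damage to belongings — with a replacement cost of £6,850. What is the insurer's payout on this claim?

Subtract the deductible: £6,850 − £2,750 = £4,100.
That's under the £166,959 cap, so the insurer reimburses the full £4,100.

£4,100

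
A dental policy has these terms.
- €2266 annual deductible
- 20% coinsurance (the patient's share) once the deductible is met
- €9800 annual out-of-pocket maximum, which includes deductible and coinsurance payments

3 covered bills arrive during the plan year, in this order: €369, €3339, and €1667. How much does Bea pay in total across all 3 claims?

Claim 1 (€369): fully absorbed by the deductible. Cost to patient: €369. OOP to date €369.
Claim 2 (€3339): €1897 to deductible, leaving €1442; coinsurance €1442 × 20% = €288.40. Cost to patient: €2185.40. OOP to date €2554.40.
Claim 3 (€1667): 20% coinsurance on €1667 = €333.40. Patient owes €333.40 (running OOP €2887.80).
Summing the patient's payments: €369 + €2185.40 + €333.40 = €2887.80.

€2887.80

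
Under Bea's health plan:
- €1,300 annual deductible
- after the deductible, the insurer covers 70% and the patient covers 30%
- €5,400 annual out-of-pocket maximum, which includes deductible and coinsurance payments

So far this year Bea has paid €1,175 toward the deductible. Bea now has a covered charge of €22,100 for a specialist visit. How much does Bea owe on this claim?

Remaining deductible: €1,300 − €1,175 = €125.
The remaining €21,975 (= €22,100 − €125) moves to coinsurance.
Coinsurance: €21,975 × 30% = €6,592.50.
Patient responsibility before any cap: €125 + €6,592.50 = €6,717.50.
That would bring total out-of-pocket to €7,892.50, past the €5,400 cap. The patient is capped at €5,400 − €1,175 = €4,225 on this claim.

€4,225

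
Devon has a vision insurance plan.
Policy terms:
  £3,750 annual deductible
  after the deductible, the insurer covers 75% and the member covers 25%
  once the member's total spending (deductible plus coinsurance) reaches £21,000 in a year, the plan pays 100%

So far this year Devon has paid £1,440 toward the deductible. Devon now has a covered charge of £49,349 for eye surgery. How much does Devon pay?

Remaining deductible: £3,750 − £1,440 = £2,310.
The remaining £47,039 (= £49,349 − £2,310) moves to coinsurance.
Member's 25% share of £47,039 is £11,759.75.
That puts the member's cost at £2,310 + £11,759.75 = £14,069.75 before any cap.
Total out-of-pocket so far would be £1,440 + £14,069.75 = £15,509.75, below the £21,000 cap — no reduction.

£14,069.75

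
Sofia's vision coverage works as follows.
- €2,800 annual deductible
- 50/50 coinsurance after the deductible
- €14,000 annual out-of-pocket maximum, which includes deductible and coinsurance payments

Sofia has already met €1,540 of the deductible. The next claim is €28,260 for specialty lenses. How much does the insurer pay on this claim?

€15,800

Remaining deductible: €2,800 − €1,540 = €1,260.
That leaves €28,260 − €1,260 = €27,000 for coinsurance.
Member's 50% share of €27,000 is €13,500.
So the member owes €1,260 + €13,500 = €14,760 before any cap.
That would bring total out-of-pocket to €16,300, past the €14,000 cap. The member is capped at €14,000 − €1,540 = €12,460 on this claim.
The insurer covers the remainder: €28,260 − €12,460 = €15,800.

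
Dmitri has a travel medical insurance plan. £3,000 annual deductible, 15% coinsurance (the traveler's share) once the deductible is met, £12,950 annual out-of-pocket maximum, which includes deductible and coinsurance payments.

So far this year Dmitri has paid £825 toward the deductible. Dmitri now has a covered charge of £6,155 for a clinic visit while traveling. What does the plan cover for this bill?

Deductible still to meet: £3,000 − £825 = £2,175.
That leaves £6,155 − £2,175 = £3,980 for coinsurance.
Traveler's 15% share of £3,980 is £597.
So the traveler owes £2,175 + £597 = £2,772 before any cap.
Total out-of-pocket so far would be £825 + £2,772 = £3,597, below the £12,950 cap — no reduction.
Insurer pays the balance: £6,155 − £2,772 = £3,383.

£3,383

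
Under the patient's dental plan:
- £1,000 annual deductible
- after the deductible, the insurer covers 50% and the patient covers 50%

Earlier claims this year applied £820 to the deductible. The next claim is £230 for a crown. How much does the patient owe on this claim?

£820 of the £1,000 deductible is already met, leaving £180.
The remaining £50 (= £230 − £180) moves to coinsurance.
Coinsurance: £50 × 50% = £25.
That puts the patient's cost at £180 + £25 = £205.

£205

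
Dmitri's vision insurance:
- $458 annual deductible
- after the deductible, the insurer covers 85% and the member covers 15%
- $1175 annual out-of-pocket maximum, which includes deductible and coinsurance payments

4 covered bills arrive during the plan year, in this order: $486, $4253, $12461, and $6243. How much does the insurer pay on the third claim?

$12386.15

#1 ($486): deductible takes $458, $28 remains; member's 15% is $4.20. Member owes $462.20 (running OOP $462.20). Plan pays $486 − $462.20 = $23.80.
#2 ($4253): deductible already satisfied, so member's share is 15% × $4253 = $637.95. Member owes $637.95 (running OOP $1100.15). Plan pays $4253 − $637.95 = $3615.05.
#3 ($12461): deductible met; 15% of $12461 = $1869.15. Adding that to $1100.15 gives $2969.30, past the $1175 cap; member pays only $1175 − $1100.15 = $74.85. Insurer: $12461 − $74.85 = $12386.15.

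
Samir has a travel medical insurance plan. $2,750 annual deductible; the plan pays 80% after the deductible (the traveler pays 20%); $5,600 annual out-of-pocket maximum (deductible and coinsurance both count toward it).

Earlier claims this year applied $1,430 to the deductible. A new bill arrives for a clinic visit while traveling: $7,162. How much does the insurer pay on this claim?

$1,430 of the $2,750 deductible is already met, leaving $1,320.
The remaining $5,842 (= $7,162 − $1,320) moves to coinsurance.
Traveler's 20% share of $5,842 is $1,168.40.
Traveler responsibility before any cap: $1,320 + $1,168.40 = $2,488.40.
Cumulative spending $1,430 + $2,488.40 = $3,918.40 stays under the $5,600 maximum.
The plan picks up $7,162 − $2,488.40 = $4,673.60.

$4,673.60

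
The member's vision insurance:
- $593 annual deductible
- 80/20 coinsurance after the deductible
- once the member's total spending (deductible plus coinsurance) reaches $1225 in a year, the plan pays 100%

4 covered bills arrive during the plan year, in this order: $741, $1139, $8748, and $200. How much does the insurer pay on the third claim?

$8373.40

Claim 1 ($741): deductible takes $593, $148 remains; member's 20% is $29.60. Member pays $622.60; OOP now $622.60. Insurer: $741 − $622.60 = $118.40.
Claim 2 ($1139): deductible already satisfied, so member's share is 20% × $1139 = $227.80. Member owes $227.80 (running OOP $850.40). Plan pays $1139 − $227.80 = $911.20.
Claim 3 ($8748): deductible met; 20% of $8748 = $1749.60. Adding that to $850.40 gives $2600, past the $1225 cap; member pays only $1225 − $850.40 = $374.60. Plan pays $8748 − $374.60 = $8373.40.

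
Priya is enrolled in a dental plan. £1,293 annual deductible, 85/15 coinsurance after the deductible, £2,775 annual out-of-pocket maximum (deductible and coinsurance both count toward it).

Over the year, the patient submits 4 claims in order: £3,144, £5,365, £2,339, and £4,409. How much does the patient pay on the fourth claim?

£48.75

#1 (£3,144): deductible takes £1,293, £1,851 remains; coinsurance £1,851 × 15% = £277.65. Patient pays £1,570.65; OOP now £1,570.65.
#2 (£5,365): 15% coinsurance on £5,365 = £804.75. Patient owes £804.75 (running OOP £2,375.40).
#3 (£2,339): 15% coinsurance on £2,339 = £350.85. Patient owes £350.85 (running OOP £2,726.25).
#4 (£4,409): deductible already satisfied, so patient's share is 15% × £4,409 = £661.35. That would push OOP to £3,387.60, over the £2,775 cap, so patient pays £2,775 − £2,726.25 = £48.75.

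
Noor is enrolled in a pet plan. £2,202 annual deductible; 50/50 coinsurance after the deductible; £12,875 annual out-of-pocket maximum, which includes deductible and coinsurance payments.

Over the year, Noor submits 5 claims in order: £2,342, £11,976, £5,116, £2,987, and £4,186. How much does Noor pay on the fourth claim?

Claim 1 — £2,342: £2,202 finishes the deductible; £140 goes to coinsurance; coinsurance £140 × 50% = £70. Owner owes £2,272 (running OOP £2,272).
Claim 2 — £11,976: deductible met; 50% of £11,976 = £5,988. Owner owes £5,988 (running OOP £8,260).
Claim 3 — £5,116: 50% coinsurance on £5,116 = £2,558. Cost to owner: £2,558. OOP to date £10,818.
Claim 4 — £2,987: deductible already satisfied, so owner's share is 50% × £2,987 = £1,493.50. Owner owes £1,493.50 (running OOP £12,311.50).

£1,493.50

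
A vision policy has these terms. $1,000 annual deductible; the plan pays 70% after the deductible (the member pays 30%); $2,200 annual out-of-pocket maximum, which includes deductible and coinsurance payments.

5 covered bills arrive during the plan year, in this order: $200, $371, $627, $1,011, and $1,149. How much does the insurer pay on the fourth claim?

Bill 1, $200: all of it applies to the deductible. Member owes $200 (running OOP $200). Plan pays $200 − $200 = $0.
Bill 2, $371: fully absorbed by the deductible. Member owes $371 (running OOP $571). Plan pays $371 − $371 = $0.
Bill 3, $627: deductible takes $429, $198 remains; member's 30% is $59.40. Cost to member: $488.40. OOP to date $1,059.40. Insurer: $627 − $488.40 = $138.60.
Bill 4, $1,011: 30% coinsurance on $1,011 = $303.30. Cost to member: $303.30. OOP to date $1,362.70. Plan pays $1,011 − $303.30 = $707.70.

$707.70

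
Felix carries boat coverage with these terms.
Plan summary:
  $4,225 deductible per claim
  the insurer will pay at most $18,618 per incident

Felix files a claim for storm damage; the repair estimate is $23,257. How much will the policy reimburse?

Less the $4,225 deductible: $23,257 − $4,225 = $19,032.
$19,032 exceeds the $18,618 limit, so the insurer pays the limit: $18,618.

$18,618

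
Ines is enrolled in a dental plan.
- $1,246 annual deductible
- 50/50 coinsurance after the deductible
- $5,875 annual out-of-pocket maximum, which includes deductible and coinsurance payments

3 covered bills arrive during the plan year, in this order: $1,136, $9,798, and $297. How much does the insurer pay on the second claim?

Claim 1 ($1,136): fully absorbed by the deductible. Patient owes $1,136 (running OOP $1,136). Insurer: $1,136 − $1,136 = $0.
Claim 2 ($9,798): deductible takes $110, $9,688 remains; 50% of $9,688 = $4,844. Deductible plus coinsurance: $110 + $4,844 = $4,954. OOP would hit $6,090 > $5,875, so the cap limits the patient to $5,875 − $1,136 = $4,739. Plan pays $9,798 − $4,739 = $5,059.

$5,059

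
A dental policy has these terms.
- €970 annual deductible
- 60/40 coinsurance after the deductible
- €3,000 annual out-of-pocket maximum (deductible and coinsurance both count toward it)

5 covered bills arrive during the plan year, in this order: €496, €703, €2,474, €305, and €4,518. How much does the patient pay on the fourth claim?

Bill 1, €496: all of it applies to the deductible. Cost to patient: €496. OOP to date €496.
Bill 2, €703: €474 to deductible, leaving €229; patient's 40% is €91.60. Patient owes €565.60 (running OOP €1,061.60).
Bill 3, €2,474: deductible already satisfied, so patient's share is 40% × €2,474 = €989.60. Patient owes €989.60 (running OOP €2,051.20).
Bill 4, €305: deductible already satisfied, so patient's share is 40% × €305 = €122. Cost to patient: €122. OOP to date €2,173.20.

€122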